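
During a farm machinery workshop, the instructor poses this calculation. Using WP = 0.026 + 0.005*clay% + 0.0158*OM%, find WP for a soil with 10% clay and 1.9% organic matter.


WP = 0.026 + 0.005*10 + 0.0158*1.9
   = 0.026 + 0.0500 + 0.0300
   = 0.1060


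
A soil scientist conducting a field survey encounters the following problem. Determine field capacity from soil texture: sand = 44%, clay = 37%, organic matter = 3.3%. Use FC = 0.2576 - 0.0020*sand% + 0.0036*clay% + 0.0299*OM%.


FC = 0.2576 - 0.0020*44 + 0.0036*37 + 0.0299*3.3
   = 0.2576 - 0.0880 + 0.1332 + 0.0987
   = 0.4015


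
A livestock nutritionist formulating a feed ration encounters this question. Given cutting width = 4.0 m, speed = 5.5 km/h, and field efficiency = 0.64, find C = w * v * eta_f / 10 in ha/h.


C = w * v * eta_f / 10
  = 4.0 * 5.5 * 0.64 / 10
  = 14.08 / 10
  = 1.41 ha/h


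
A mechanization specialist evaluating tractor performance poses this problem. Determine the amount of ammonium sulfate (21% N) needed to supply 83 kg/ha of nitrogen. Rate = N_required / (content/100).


Rate = N_required / (N_content / 100)
     = 83 / (21 / 100)
     = 83 / 0.21
     = 395.24 kg/ha


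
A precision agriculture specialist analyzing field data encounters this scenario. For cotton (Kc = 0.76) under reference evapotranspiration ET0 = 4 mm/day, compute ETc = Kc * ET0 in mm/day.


ETc = Kc * ET0
    = 0.76 * 4
    = 3.04 mm/day


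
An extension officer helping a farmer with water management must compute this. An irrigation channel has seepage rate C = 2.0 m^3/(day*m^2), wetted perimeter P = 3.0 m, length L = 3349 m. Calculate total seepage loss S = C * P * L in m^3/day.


S = C * P * L
  = 2.0 * 3.0 * 3349
  = 20094 m^3/day


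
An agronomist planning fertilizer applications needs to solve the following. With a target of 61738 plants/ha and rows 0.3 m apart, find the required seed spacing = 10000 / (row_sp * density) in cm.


spacing = 10000 / (row_sp * density)
        = 10000 / (0.3 * 61738)
        = 10000 / 18521.40
        = 0.53992 m = 53.99 cm


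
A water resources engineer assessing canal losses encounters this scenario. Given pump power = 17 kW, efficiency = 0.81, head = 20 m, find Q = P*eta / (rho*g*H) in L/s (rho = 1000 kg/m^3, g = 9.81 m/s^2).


Q = (P * 1000 * eta) / (rho * g * H)
  = (17 * 1000 * 0.81) / (1000 * 9.81 * 20)
  = 13770 / 196200
  = 0.07018 m^3/s = 70.18 L/s


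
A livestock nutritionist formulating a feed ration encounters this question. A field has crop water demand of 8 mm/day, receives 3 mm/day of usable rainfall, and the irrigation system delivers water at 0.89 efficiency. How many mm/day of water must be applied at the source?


IWR = (ETc - Pe) / Ea
    = (8 - 3) / 0.89
    = 5 / 0.89
    = 5.62 mm/day


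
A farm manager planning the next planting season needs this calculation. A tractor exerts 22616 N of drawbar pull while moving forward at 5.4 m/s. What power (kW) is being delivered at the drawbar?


P = F * v / 1000
  = 22616 * 5.4 / 1000
  = 122126.40 / 1000
  = 122.13 kW


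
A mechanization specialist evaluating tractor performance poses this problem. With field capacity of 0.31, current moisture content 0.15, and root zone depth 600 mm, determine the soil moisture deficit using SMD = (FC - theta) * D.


SMD = (FC - theta) * D
    = (0.31 - 0.15) * 600
    = 0.160 * 600
    = 96 mm


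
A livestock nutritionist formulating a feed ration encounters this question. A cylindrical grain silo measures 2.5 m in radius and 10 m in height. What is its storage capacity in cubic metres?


V = pi * r^2 * h
  = pi * 2.5^2 * 10
  = pi * 6.25 * 10
  = 196.35 m^3


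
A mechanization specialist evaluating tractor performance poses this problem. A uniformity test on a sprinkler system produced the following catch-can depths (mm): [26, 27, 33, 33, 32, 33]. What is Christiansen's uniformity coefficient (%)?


xbar = 184 / 6 = 30.667
sum|xi - xbar| = 16.667
CU = 100 * (1 - 16.667 / (6 * 30.667))
   = 100 * (1 - 0.0906)
   = 90.94%


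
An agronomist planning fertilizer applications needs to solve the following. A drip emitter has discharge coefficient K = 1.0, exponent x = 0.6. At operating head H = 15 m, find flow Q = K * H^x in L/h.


Q = K * H^x
  = 1.0 * 15^0.6
  = 1.0 * 5.0776
  = 5.08 L/h


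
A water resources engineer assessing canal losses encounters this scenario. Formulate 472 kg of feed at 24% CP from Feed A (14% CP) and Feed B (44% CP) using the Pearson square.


parts_A = CP_b - target = 44 - 24 = 20
parts_B = target - CP_a = 24 - 14 = 10
total_parts = 20 + 10 = 30
Feed A = 472 * 20 / 30 = 314.67 kg
Feed B = 472 * 10 / 30 = 157.33 kg

314.67 kg


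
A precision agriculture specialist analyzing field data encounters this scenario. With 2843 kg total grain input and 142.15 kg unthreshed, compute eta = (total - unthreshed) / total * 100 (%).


eta = (total - unthreshed) / total * 100
    = (2843 - 142.15) / 2843 * 100
    = 2700.85 / 2843 * 100
    = 95%


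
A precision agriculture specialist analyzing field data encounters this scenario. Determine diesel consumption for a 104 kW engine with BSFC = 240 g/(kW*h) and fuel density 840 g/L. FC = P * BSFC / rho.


FC = P * BSFC / rho_fuel
   = 104 * 240 / 840
   = 24960 / 840
   = 29.71 L/h


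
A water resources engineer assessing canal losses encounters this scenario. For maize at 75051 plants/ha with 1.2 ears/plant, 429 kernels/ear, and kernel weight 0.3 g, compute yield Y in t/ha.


Y = density * ears * kernels * kw
  = 75051 * 1.2 * 429 * 0.3 g/ha
  = 11590876.44 g/ha
  = 11590.88 kg/ha = 11.59 t/ha


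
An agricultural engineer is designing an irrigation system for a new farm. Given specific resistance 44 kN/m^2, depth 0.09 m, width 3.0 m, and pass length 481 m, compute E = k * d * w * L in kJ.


E = k * d * w * L
  = 44 * 0.09 * 3.0 * 481
  = 5714.28 kJ


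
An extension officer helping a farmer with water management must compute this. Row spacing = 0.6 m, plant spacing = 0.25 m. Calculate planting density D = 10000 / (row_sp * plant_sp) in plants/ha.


D = 10000 / (row_sp * plant_sp)
  = 10000 / (0.6 * 0.25)
  = 10000 / 0.1500
  = 66666.67 plants/ha


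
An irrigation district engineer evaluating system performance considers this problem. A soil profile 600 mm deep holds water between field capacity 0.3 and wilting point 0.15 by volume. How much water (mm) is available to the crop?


AW = (FC - WP) * D
   = (0.3 - 0.15) * 600
   = 0.15 * 600
   = 90 mm


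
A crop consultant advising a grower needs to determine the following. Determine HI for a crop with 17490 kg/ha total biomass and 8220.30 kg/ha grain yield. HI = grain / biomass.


HI = grain_yield / biomass
   = 8220.30 / 17490
   = 0.47


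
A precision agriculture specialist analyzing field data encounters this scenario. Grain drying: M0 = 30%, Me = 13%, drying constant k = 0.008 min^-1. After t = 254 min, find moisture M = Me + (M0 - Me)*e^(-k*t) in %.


M = Me + (M0 - Me) * e^(-k*t)
  = 13 + (30 - 13) * e^(-0.008*254)
  = 13 + 17 * e^(-2.032)
  = 13 + 17 * 0.13107
  = 13 + 2.2282
  = 15.23%


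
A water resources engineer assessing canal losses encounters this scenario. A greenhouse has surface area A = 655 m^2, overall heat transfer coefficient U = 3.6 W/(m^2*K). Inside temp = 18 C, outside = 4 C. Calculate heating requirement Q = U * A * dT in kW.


dT = 18 - (4) = 14 K
Q = U * A * dT
  = 3.6 * 655 * 14
  = 33012 W = 33.01 kW


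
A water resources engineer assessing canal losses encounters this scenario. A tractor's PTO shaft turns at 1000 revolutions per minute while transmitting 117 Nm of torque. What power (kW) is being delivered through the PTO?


P = 2*pi*n*T / 60000
  = 2*pi * 1000 * 117 / 60000
  = 735132.68 / 60000
  = 12.25 kW


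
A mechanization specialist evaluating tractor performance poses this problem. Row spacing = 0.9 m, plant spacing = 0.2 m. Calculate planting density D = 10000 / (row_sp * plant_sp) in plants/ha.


D = 10000 / (row_sp * plant_sp)
  = 10000 / (0.9 * 0.2)
  = 10000 / 0.1800
  = 55555.56 plants/ha


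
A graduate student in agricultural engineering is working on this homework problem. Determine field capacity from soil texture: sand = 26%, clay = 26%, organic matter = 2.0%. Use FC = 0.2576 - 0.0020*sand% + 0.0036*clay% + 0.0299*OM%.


FC = 0.2576 - 0.0020*26 + 0.0036*26 + 0.0299*2.0
   = 0.2576 - 0.0520 + 0.0936 + 0.0598
   = 0.3590


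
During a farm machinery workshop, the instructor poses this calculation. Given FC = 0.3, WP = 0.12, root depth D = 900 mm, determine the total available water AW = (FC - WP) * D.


AW = (FC - WP) * D
   = (0.3 - 0.12) * 900
   = 0.18 * 900
   = 162 mm


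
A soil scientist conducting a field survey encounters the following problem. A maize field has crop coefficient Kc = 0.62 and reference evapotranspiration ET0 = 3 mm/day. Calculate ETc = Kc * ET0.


ETc = Kc * ET0
    = 0.62 * 3
    = 1.86 mm/day


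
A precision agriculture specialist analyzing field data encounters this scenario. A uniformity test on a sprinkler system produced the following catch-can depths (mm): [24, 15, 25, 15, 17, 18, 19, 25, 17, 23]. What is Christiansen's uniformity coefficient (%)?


xbar = 198 / 10 = 19.800
sum|xi - xbar| = 35.600
CU = 100 * (1 - 35.600 / (10 * 19.800))
   = 100 * (1 - 0.1798)
   = 82.02%


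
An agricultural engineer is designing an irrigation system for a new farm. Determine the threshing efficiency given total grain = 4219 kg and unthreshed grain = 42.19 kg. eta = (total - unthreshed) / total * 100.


eta = (total - unthreshed) / total * 100
    = (4219 - 42.19) / 4219 * 100
    = 4176.81 / 4219 * 100
    = 99%


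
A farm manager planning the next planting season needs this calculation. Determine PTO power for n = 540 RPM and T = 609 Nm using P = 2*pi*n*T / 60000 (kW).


P = 2*pi*n*T / 60000
  = 2*pi * 540 * 609 / 60000
  = 2066288.32 / 60000
  = 34.44 kW


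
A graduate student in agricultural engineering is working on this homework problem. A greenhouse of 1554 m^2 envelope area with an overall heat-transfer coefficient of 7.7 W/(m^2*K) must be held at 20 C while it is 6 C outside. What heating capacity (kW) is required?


dT = 20 - (6) = 14 K
Q = U * A * dT
  = 7.7 * 1554 * 14
  = 167521.20 W = 167.52 kW


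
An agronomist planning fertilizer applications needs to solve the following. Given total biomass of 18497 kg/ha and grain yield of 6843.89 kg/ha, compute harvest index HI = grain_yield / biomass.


HI = grain_yield / biomass
   = 6843.89 / 18497
   = 0.37


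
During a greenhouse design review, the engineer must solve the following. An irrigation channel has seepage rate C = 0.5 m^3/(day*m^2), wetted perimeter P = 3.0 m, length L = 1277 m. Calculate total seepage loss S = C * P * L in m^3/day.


S = C * P * L
  = 0.5 * 3.0 * 1277
  = 1915.50 m^3/day


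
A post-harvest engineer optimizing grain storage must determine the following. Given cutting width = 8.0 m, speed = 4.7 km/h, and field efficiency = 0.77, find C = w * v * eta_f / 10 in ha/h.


C = w * v * eta_f / 10
  = 8.0 * 4.7 * 0.77 / 10
  = 28.95 / 10
  = 2.90 ha/h


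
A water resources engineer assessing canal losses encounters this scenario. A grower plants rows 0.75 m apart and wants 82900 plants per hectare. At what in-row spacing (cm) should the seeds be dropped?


spacing = 10000 / (row_sp * density)
        = 10000 / (0.75 * 82900)
        = 10000 / 62175
        = 0.16084 m = 16.08 cm


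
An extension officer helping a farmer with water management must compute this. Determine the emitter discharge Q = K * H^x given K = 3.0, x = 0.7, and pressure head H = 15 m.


Q = K * H^x
  = 3.0 * 15^0.7
  = 3.0 * 6.6568
  = 19.97 L/h


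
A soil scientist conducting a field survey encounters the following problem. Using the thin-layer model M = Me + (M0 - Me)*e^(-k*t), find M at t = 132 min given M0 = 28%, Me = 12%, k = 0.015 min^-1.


M = Me + (M0 - Me) * e^(-k*t)
  = 12 + (28 - 12) * e^(-0.015*132)
  = 12 + 16 * e^(-1.980)
  = 12 + 16 * 0.13807
  = 12 + 2.2091
  = 14.21%


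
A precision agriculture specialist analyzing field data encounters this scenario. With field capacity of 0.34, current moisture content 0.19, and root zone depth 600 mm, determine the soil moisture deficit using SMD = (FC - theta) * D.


SMD = (FC - theta) * D
    = (0.34 - 0.19) * 600
    = 0.150 * 600
    = 90 mm


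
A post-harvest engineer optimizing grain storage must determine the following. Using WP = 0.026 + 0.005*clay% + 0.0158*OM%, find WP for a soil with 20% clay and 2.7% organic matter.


WP = 0.026 + 0.005*20 + 0.0158*2.7
   = 0.026 + 0.1000 + 0.0427
   = 0.1687


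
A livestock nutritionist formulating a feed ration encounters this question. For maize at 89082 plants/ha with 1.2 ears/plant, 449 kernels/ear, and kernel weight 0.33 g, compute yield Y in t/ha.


Y = density * ears * kernels * kw
  = 89082 * 1.2 * 449 * 0.33 g/ha
  = 15839135.93 g/ha
  = 15839.14 kg/ha = 15.84 t/ha


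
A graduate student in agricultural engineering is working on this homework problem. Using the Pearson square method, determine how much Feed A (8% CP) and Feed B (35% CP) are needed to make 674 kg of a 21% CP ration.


parts_A = CP_b - target = 35 - 21 = 14
parts_B = target - CP_a = 21 - 8 = 13
total_parts = 14 + 13 = 27
Feed A = 674 * 14 / 27 = 349.48 kg
Feed B = 674 * 13 / 27 = 324.52 kg

349.48 kg


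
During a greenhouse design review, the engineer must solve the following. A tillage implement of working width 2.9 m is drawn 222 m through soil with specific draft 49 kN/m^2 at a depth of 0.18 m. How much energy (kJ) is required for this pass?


E = k * d * w * L
  = 49 * 0.18 * 2.9 * 222
  = 5678.32 kJ


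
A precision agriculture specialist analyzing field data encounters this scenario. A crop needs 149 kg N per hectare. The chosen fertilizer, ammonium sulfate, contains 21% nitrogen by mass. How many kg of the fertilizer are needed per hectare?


Rate = N_required / (N_content / 100)
     = 149 / (21 / 100)
     = 149 / 0.21
     = 709.52 kg/ha


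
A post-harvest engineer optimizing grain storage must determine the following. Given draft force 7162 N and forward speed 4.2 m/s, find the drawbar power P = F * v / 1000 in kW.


P = F * v / 1000
  = 7162 * 4.2 / 1000
  = 30080.40 / 1000
  = 30.08 kW


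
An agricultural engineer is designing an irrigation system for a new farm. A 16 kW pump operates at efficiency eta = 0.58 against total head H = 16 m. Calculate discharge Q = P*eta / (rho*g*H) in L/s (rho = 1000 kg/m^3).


Q = (P * 1000 * eta) / (rho * g * H)
  = (16 * 1000 * 0.58) / (1000 * 9.81 * 16)
  = 9280 / 156960
  = 0.05912 m^3/s = 59.12 L/s


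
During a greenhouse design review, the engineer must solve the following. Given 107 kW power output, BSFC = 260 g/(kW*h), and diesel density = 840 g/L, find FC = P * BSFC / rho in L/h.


FC = P * BSFC / rho_fuel
   = 107 * 260 / 840
   = 27820 / 840
   = 33.12 L/h


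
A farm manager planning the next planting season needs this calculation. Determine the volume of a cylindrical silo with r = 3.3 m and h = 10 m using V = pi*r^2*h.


V = pi * r^2 * h
  = pi * 3.3^2 * 10
  = pi * 10.89 * 10
  = 342.12 m^3


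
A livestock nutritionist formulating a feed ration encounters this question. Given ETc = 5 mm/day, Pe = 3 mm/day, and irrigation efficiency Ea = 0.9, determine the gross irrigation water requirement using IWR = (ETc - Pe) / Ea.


IWR = (ETc - Pe) / Ea
    = (5 - 3) / 0.9
    = 2 / 0.9
    = 2.22 mm/day


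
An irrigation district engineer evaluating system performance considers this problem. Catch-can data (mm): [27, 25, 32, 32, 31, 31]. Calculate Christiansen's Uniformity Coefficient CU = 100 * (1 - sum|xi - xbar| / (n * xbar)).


xbar = 178 / 6 = 29.667
sum|xi - xbar| = 14.667
CU = 100 * (1 - 14.667 / (6 * 29.667))
   = 100 * (1 - 0.0824)
   = 91.76%


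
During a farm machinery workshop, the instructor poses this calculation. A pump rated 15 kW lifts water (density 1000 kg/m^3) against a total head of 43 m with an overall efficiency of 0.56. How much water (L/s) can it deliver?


Q = (P * 1000 * eta) / (rho * g * H)
  = (15 * 1000 * 0.56) / (1000 * 9.81 * 43)
  = 8400 / 421830
  = 0.01991 m^3/s = 19.91 L/s


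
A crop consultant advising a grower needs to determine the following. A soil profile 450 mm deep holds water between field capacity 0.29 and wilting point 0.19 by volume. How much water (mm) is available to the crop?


AW = (FC - WP) * D
   = (0.29 - 0.19) * 450
   = 0.10 * 450
   = 45 mm


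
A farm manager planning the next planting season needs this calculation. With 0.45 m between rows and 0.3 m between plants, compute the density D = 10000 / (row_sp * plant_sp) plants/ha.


D = 10000 / (row_sp * plant_sp)
  = 10000 / (0.45 * 0.3)
  = 10000 / 0.1350
  = 74074.07 plants/ha


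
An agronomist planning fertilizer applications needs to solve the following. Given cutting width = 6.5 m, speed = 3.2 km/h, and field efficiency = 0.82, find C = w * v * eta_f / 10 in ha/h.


C = w * v * eta_f / 10
  = 6.5 * 3.2 * 0.82 / 10
  = 17.06 / 10
  = 1.71 ha/h


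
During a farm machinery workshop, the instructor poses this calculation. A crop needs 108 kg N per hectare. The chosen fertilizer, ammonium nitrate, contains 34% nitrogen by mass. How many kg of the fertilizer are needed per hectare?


Rate = N_required / (N_content / 100)
     = 108 / (34 / 100)
     = 108 / 0.34
     = 317.65 kg/ha


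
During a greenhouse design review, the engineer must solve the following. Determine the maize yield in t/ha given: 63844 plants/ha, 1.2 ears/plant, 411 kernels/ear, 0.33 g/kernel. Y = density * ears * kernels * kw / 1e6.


Y = density * ears * kernels * kw
  = 63844 * 1.2 * 411 * 0.33 g/ha
  = 10390994.06 g/ha
  = 10390.99 kg/ha = 10.39 t/ha


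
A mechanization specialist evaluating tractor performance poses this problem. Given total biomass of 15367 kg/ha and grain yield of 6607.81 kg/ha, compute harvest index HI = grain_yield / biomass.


HI = grain_yield / biomass
   = 6607.81 / 15367
   = 0.43


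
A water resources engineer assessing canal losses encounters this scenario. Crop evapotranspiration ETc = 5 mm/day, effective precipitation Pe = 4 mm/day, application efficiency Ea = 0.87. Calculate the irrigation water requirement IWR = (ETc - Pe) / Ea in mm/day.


IWR = (ETc - Pe) / Ea
    = (5 - 4) / 0.87
    = 1 / 0.87
    = 1.15 mm/day


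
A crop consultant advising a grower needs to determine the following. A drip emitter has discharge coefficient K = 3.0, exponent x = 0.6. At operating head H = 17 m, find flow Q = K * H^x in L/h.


Q = K * H^x
  = 3.0 * 17^0.6
  = 3.0 * 5.4736
  = 16.42 L/h


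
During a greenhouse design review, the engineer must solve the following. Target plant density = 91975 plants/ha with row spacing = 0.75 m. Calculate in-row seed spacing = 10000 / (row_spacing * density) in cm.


spacing = 10000 / (row_sp * density)
        = 10000 / (0.75 * 91975)
        = 10000 / 68981.25
        = 0.14497 m = 14.50 cm


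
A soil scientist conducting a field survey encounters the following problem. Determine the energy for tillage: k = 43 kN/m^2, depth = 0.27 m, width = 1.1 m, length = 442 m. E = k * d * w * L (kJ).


E = k * d * w * L
  = 43 * 0.27 * 1.1 * 442
  = 5644.78 kJ


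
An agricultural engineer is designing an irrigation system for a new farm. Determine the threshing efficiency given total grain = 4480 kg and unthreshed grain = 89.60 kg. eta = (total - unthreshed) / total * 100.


eta = (total - unthreshed) / total * 100
    = (4480 - 89.60) / 4480 * 100
    = 4390.40 / 4480 * 100
    = 98%


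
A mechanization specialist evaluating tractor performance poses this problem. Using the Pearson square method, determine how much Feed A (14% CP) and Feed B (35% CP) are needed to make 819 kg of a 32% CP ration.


parts_A = CP_b - target = 35 - 32 = 3
parts_B = target - CP_a = 32 - 14 = 18
total_parts = 3 + 18 = 21
Feed A = 819 * 3 / 21 = 117 kg
Feed B = 819 * 18 / 21 = 702 kg

117 kg


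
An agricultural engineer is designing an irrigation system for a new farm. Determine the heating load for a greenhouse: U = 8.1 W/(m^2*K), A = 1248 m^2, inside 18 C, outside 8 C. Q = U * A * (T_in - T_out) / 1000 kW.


dT = 18 - (8) = 10 K
Q = U * A * dT
  = 8.1 * 1248 * 10
  = 101088 W = 101.09 kW


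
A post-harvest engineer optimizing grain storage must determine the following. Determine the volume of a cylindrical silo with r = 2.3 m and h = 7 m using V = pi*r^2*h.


V = pi * r^2 * h
  = pi * 2.3^2 * 7
  = pi * 5.29 * 7
  = 116.33 m^3


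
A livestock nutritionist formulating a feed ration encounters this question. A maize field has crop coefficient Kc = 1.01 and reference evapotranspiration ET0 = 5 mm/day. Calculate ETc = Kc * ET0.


ETc = Kc * ET0
    = 1.01 * 5
    = 5.05 mm/day


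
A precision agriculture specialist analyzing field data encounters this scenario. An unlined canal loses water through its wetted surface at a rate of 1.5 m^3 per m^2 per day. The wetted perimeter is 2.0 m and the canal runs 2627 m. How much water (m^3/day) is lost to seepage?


S = C * P * L
  = 1.5 * 2.0 * 2627
  = 7881 m^3/day


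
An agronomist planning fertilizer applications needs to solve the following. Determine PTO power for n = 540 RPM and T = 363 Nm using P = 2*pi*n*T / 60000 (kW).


P = 2*pi*n*T / 60000
  = 2*pi * 540 * 363 / 60000
  = 1231629.98 / 60000
  = 20.53 kW


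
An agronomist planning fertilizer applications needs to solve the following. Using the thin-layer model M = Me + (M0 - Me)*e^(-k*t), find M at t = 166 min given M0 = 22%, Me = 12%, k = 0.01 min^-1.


M = Me + (M0 - Me) * e^(-k*t)
  = 12 + (22 - 12) * e^(-0.01*166)
  = 12 + 10 * e^(-1.660)
  = 12 + 10 * 0.19014
  = 12 + 1.9014
  = 13.90%


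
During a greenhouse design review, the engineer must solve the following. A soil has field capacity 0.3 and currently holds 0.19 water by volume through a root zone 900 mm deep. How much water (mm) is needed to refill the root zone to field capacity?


SMD = (FC - theta) * D
    = (0.3 - 0.19) * 900
    = 0.110 * 900
    = 99 mm


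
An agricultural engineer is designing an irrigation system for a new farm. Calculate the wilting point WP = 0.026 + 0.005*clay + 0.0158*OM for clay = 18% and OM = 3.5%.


WP = 0.026 + 0.005*18 + 0.0158*3.5
   = 0.026 + 0.0900 + 0.0553
   = 0.1713


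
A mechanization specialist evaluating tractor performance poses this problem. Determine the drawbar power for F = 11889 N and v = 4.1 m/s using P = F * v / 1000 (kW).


P = F * v / 1000
  = 11889 * 4.1 / 1000
  = 48744.90 / 1000
  = 48.74 kW


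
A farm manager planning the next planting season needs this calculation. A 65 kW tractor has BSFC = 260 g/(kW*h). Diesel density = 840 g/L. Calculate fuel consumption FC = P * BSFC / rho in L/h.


FC = P * BSFC / rho_fuel
   = 65 * 260 / 840
   = 16900 / 840
   = 20.12 L/h


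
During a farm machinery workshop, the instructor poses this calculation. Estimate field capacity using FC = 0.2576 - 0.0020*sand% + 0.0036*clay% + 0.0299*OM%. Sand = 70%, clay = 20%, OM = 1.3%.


FC = 0.2576 - 0.0020*70 + 0.0036*20 + 0.0299*1.3
   = 0.2576 - 0.1400 + 0.0720 + 0.0389
   = 0.2285


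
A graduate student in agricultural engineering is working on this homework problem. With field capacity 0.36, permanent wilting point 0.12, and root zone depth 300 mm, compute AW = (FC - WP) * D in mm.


AW = (FC - WP) * D
   = (0.36 - 0.12) * 300
   = 0.24 * 300
   = 72 mm


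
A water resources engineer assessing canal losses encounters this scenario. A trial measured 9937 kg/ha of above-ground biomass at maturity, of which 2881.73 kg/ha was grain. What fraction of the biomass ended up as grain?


HI = grain_yield / biomass
   = 2881.73 / 9937
   = 0.29


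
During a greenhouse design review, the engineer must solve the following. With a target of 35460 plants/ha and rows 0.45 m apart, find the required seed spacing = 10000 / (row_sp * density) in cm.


spacing = 10000 / (row_sp * density)
        = 10000 / (0.45 * 35460)
        = 10000 / 15957
        = 0.62668 m = 62.67 cm


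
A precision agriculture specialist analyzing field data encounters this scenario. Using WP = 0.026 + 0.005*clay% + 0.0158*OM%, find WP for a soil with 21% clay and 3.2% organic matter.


WP = 0.026 + 0.005*21 + 0.0158*3.2
   = 0.026 + 0.1050 + 0.0506
   = 0.1816


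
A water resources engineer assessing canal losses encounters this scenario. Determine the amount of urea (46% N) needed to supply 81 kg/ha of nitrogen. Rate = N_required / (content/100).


Rate = N_required / (N_content / 100)
     = 81 / (46 / 100)
     = 81 / 0.46
     = 176.09 kg/ha


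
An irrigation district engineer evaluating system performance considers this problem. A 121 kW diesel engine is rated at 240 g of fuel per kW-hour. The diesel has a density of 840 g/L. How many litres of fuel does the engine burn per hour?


FC = P * BSFC / rho_fuel
   = 121 * 240 / 840
   = 29040 / 840
   = 34.57 L/h


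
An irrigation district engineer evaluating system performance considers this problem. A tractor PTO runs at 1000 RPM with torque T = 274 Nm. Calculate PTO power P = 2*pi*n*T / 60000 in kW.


P = 2*pi*n*T / 60000
  = 2*pi * 1000 * 274 / 60000
  = 1721592.77 / 60000
  = 28.69 kW


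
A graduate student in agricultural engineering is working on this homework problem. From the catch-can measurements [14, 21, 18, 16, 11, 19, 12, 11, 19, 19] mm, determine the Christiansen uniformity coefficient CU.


xbar = 160 / 10 = 16
sum|xi - xbar| = 32
CU = 100 * (1 - 32 / (10 * 16))
   = 100 * (1 - 0.2000)
   = 80%


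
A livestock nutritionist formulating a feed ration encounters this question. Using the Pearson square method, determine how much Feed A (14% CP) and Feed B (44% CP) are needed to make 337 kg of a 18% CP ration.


parts_A = CP_b - target = 44 - 18 = 26
parts_B = target - CP_a = 18 - 14 = 4
total_parts = 26 + 4 = 30
Feed A = 337 * 26 / 30 = 292.07 kg
Feed B = 337 * 4 / 30 = 44.93 kg

292.07 kg


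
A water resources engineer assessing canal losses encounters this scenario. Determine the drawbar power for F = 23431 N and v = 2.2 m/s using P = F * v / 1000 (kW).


P = F * v / 1000
  = 23431 * 2.2 / 1000
  = 51548.20 / 1000
  = 51.55 kW


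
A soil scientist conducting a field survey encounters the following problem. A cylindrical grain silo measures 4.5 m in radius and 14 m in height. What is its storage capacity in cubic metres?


V = pi * r^2 * h
  = pi * 4.5^2 * 14
  = pi * 20.25 * 14
  = 890.64 m^3


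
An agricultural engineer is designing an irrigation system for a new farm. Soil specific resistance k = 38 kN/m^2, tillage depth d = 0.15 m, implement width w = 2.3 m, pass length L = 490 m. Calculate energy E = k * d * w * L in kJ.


E = k * d * w * L
  = 38 * 0.15 * 2.3 * 490
  = 6423.90 kJ


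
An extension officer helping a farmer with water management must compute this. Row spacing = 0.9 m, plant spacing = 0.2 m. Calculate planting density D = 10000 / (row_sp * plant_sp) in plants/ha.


D = 10000 / (row_sp * plant_sp)
  = 10000 / (0.9 * 0.2)
  = 10000 / 0.1800
  = 55555.56 plants/ha


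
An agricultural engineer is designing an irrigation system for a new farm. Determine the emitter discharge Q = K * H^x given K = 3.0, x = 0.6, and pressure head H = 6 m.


Q = K * H^x
  = 3.0 * 6^0.6
  = 3.0 * 2.9302
  = 8.79 L/h


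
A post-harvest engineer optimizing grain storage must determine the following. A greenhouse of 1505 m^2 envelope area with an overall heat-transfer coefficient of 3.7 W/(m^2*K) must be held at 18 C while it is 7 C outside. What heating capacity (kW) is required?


dT = 18 - (7) = 11 K
Q = U * A * dT
  = 3.7 * 1505 * 11
  = 61253.50 W = 61.25 kW


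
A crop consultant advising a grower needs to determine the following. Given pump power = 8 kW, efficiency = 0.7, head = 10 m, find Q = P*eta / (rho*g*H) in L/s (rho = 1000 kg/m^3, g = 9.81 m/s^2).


Q = (P * 1000 * eta) / (rho * g * H)
  = (8 * 1000 * 0.7) / (1000 * 9.81 * 10)
  = 5600 / 98100
  = 0.05708 m^3/s = 57.08 L/s


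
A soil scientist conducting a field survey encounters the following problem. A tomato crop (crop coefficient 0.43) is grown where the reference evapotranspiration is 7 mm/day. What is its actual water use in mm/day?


ETc = Kc * ET0
    = 0.43 * 7
    = 3.01 mm/day


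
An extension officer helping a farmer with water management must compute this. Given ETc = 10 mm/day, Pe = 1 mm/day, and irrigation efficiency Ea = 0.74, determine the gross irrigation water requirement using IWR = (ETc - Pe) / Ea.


IWR = (ETc - Pe) / Ea
    = (10 - 1) / 0.74
    = 9 / 0.74
    = 12.16 mm/day


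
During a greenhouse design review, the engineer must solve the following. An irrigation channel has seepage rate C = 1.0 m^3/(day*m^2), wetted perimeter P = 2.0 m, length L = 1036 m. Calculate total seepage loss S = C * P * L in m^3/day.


S = C * P * L
  = 1.0 * 2.0 * 1036
  = 2072 m^3/day


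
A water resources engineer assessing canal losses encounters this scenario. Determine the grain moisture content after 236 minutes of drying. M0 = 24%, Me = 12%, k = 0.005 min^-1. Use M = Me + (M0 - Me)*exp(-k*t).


M = Me + (M0 - Me) * e^(-k*t)
  = 12 + (24 - 12) * e^(-0.005*236)
  = 12 + 12 * e^(-1.180)
  = 12 + 12 * 0.30728
  = 12 + 3.6873
  = 15.69%


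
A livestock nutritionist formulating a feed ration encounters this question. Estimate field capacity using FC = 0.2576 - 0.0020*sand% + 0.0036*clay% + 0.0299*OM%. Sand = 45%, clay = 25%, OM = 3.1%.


FC = 0.2576 - 0.0020*45 + 0.0036*25 + 0.0299*3.1
   = 0.2576 - 0.0900 + 0.0900 + 0.0927
   = 0.3503


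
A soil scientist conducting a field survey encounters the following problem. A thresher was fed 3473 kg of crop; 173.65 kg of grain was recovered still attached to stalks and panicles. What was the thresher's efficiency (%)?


eta = (total - unthreshed) / total * 100
    = (3473 - 173.65) / 3473 * 100
    = 3299.35 / 3473 * 100
    = 95%


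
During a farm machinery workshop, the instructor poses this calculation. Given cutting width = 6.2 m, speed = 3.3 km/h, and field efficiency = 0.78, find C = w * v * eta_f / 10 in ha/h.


C = w * v * eta_f / 10
  = 6.2 * 3.3 * 0.78 / 10
  = 15.96 / 10
  = 1.60 ha/h


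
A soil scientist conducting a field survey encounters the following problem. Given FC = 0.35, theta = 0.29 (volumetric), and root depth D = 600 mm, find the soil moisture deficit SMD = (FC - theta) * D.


SMD = (FC - theta) * D
    = (0.35 - 0.29) * 600
    = 0.060 * 600
    = 36 mm


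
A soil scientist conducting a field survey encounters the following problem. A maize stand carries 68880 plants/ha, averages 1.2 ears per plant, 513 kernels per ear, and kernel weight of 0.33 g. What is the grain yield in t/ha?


Y = density * ears * kernels * kw
  = 68880 * 1.2 * 513 * 0.33 g/ha
  = 13992834.24 g/ha
  = 13992.83 kg/ha = 13.99 t/ha


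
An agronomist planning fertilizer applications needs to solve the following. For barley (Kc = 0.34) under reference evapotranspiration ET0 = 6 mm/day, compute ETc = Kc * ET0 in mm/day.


ETc = Kc * ET0
    = 0.34 * 6
    = 2.04 mm/day


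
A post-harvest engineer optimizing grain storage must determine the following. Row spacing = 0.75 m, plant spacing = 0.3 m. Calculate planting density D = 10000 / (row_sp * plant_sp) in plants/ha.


D = 10000 / (row_sp * plant_sp)
  = 10000 / (0.75 * 0.3)
  = 10000 / 0.2250
  = 44444.44 plants/ha


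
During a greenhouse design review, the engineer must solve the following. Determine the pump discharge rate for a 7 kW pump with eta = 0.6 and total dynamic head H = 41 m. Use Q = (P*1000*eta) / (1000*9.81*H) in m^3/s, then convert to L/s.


Q = (P * 1000 * eta) / (rho * g * H)
  = (7 * 1000 * 0.6) / (1000 * 9.81 * 41)
  = 4200 / 402210
  = 0.01044 m^3/s = 10.44 L/s


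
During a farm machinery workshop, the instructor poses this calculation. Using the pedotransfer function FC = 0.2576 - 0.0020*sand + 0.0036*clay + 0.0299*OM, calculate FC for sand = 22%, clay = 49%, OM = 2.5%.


FC = 0.2576 - 0.0020*22 + 0.0036*49 + 0.0299*2.5
   = 0.2576 - 0.0440 + 0.1764 + 0.0748
   = 0.4648


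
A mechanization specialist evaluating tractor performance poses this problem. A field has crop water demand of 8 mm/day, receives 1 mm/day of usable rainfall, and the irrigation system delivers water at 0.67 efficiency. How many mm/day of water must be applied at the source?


IWR = (ETc - Pe) / Ea
    = (8 - 1) / 0.67
    = 7 / 0.67
    = 10.45 mm/day


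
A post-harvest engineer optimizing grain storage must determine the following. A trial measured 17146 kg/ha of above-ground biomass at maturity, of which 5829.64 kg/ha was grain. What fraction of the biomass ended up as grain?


HI = grain_yield / biomass
   = 5829.64 / 17146
   = 0.34


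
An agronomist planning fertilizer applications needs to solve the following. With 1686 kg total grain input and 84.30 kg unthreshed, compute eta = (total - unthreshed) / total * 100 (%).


eta = (total - unthreshed) / total * 100
    = (1686 - 84.30) / 1686 * 100
    = 1601.70 / 1686 * 100
    = 95%


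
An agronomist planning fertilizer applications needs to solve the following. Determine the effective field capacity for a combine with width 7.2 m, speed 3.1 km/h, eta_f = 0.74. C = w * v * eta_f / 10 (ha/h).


C = w * v * eta_f / 10
  = 7.2 * 3.1 * 0.74 / 10
  = 16.52 / 10
  = 1.65 ha/h


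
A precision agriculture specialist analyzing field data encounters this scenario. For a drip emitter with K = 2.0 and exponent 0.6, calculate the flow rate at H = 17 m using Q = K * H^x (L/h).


Q = K * H^x
  = 2.0 * 17^0.6
  = 2.0 * 5.4736
  = 10.95 L/h


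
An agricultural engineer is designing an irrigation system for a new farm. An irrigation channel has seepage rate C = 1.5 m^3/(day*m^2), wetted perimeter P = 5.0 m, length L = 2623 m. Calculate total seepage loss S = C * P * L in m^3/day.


S = C * P * L
  = 1.5 * 5.0 * 2623
  = 19672.50 m^3/day


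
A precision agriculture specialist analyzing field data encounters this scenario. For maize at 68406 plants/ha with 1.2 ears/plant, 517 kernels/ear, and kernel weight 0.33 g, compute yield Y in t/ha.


Y = density * ears * kernels * kw
  = 68406 * 1.2 * 517 * 0.33 g/ha
  = 14004897.19 g/ha
  = 14004.90 kg/ha = 14.00 t/ha


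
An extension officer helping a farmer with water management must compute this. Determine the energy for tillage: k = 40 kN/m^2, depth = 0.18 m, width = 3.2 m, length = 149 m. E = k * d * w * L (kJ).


E = k * d * w * L
  = 40 * 0.18 * 3.2 * 149
  = 3432.96 kJ


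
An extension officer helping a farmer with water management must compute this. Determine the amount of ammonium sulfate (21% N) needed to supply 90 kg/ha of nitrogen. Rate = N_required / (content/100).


Rate = N_required / (N_content / 100)
     = 90 / (21 / 100)
     = 90 / 0.21
     = 428.57 kg/ha


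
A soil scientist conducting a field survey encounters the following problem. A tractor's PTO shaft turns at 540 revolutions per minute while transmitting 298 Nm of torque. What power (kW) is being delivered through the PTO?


P = 2*pi*n*T / 60000
  = 2*pi * 540 * 298 / 60000
  = 1011090.18 / 60000
  = 16.85 kW


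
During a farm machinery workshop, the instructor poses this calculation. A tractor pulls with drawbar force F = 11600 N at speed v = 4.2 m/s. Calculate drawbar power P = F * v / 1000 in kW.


P = F * v / 1000
  = 11600 * 4.2 / 1000
  = 48720 / 1000
  = 48.72 kW


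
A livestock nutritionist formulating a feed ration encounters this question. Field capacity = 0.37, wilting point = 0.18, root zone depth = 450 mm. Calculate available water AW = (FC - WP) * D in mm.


AW = (FC - WP) * D
   = (0.37 - 0.18) * 450
   = 0.19 * 450
   = 85.50 mm


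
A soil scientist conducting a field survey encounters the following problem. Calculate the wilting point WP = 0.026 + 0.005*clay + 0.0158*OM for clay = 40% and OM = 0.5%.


WP = 0.026 + 0.005*40 + 0.0158*0.5
   = 0.026 + 0.2000 + 0.0079
   = 0.2339


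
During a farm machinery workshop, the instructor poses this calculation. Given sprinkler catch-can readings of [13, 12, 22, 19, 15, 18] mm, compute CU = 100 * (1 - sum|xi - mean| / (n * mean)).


xbar = 99 / 6 = 16.500
sum|xi - xbar| = 19
CU = 100 * (1 - 19 / (6 * 16.500))
   = 100 * (1 - 0.1919)
   = 80.81%


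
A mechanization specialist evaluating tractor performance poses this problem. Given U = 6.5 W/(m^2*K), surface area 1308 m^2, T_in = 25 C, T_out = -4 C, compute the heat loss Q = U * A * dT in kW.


dT = 25 - (-4) = 29 K
Q = U * A * dT
  = 6.5 * 1308 * 29
  = 246558 W = 246.56 kW


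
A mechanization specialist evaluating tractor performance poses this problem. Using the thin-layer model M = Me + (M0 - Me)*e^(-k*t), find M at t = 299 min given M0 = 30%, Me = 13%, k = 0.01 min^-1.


M = Me + (M0 - Me) * e^(-k*t)
  = 13 + (30 - 13) * e^(-0.01*299)
  = 13 + 17 * e^(-2.990)
  = 13 + 17 * 0.05029
  = 13 + 0.8549
  = 13.85%


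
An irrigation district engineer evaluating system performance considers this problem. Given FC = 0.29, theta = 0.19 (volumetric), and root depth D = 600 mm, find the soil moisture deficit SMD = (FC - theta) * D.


SMD = (FC - theta) * D
    = (0.29 - 0.19) * 600
    = 0.100 * 600
    = 60 mm


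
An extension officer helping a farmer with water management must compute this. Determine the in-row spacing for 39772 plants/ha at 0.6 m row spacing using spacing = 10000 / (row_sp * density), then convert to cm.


spacing = 10000 / (row_sp * density)
        = 10000 / (0.6 * 39772)
        = 10000 / 23863.20
        = 0.41906 m = 41.91 cm


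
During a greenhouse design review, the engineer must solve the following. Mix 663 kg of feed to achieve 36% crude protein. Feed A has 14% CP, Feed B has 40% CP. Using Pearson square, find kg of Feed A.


parts_A = CP_b - target = 40 - 36 = 4
parts_B = target - CP_a = 36 - 14 = 22
total_parts = 4 + 22 = 26
Feed A = 663 * 4 / 26 = 102 kg
Feed B = 663 * 22 / 26 = 561 kg

102 kg


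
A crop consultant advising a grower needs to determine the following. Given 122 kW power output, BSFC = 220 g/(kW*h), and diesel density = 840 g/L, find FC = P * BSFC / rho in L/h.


FC = P * BSFC / rho_fuel
   = 122 * 220 / 840
   = 26840 / 840
   = 31.95 L/h


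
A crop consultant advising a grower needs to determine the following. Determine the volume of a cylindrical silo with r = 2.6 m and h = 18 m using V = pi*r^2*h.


V = pi * r^2 * h
  = pi * 2.6^2 * 18
  = pi * 6.76 * 18
  = 382.27 m^3


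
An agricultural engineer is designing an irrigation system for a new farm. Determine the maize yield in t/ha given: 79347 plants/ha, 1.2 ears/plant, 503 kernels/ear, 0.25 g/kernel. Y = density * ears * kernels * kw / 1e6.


Y = density * ears * kernels * kw
  = 79347 * 1.2 * 503 * 0.25 g/ha
  = 11973462.30 g/ha
  = 11973.46 kg/ha = 11.97 t/ha


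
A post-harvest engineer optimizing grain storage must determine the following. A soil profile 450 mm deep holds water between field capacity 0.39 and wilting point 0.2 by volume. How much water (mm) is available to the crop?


AW = (FC - WP) * D
   = (0.39 - 0.2) * 450
   = 0.19 * 450
   = 85.50 mm


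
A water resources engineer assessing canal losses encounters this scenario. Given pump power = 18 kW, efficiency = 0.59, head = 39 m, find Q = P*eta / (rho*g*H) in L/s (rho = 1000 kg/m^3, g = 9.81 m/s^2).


Q = (P * 1000 * eta) / (rho * g * H)
  = (18 * 1000 * 0.59) / (1000 * 9.81 * 39)
  = 10620 / 382590
  = 0.02776 m^3/s = 27.76 L/s


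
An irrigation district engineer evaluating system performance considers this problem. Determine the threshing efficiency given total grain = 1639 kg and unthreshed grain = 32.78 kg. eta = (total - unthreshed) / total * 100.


eta = (total - unthreshed) / total * 100
    = (1639 - 32.78) / 1639 * 100
    = 1606.22 / 1639 * 100
    = 98%
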